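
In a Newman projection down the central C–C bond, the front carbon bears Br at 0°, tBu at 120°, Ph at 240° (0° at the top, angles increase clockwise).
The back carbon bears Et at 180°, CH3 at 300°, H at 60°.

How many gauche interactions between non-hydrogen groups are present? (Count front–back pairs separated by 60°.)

4

Non-H gauche pairs: Br(0°)/CH3(300°); tBu(120°)/Et(180°); Ph(240°)/Et(180°); Ph(240°)/CH3(300°) — 4 interactions.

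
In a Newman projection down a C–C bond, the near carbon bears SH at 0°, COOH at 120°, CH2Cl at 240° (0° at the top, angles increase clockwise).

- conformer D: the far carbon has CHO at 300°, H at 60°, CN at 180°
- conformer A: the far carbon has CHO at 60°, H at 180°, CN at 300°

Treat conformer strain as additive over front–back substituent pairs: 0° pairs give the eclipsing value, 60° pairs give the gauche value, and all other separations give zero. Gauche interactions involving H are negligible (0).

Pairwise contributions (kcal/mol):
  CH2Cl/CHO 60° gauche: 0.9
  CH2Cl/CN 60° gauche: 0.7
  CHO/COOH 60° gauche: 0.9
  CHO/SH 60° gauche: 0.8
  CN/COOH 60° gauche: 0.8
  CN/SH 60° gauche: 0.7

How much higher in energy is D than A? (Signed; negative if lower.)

+0.1 kcal/mol

D (staggered): SH–CHO gauche, COOH–CN gauche, CH2Cl–CHO gauche, CH2Cl–CN gauche; 0.8 + 0.8 + 0.9 + 0.7 = 3.2 kcal/mol.
A (staggered): SH–CHO gauche, SH–CN gauche, COOH–CHO gauche, CH2Cl–CN gauche; 0.8 + 0.7 + 0.9 + 0.7 = 3.1 kcal/mol.
E(D) − E(A) = 3.2 − 3.1 = +0.1 kcal/mol.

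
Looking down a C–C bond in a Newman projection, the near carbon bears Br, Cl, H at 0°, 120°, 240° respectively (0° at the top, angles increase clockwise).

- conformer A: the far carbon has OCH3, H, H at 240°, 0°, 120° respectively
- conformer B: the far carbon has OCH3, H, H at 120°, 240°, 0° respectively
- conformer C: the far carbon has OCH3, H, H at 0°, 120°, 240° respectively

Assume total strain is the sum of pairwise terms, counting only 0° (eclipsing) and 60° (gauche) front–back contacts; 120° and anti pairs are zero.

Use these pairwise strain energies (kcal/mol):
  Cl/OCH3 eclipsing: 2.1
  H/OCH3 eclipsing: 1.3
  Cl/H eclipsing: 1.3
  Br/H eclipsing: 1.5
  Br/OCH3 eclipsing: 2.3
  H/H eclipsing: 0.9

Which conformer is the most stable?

A (eclipsed): Br(0°)/H(0°) eclipsed 1.5; Cl(120°)/H(120°) eclipsed 1.3; H(240°)/OCH3(240°) eclipsed 1.3 → 4.1 kcal/mol.
B (eclipsed): Br(0°)/H(0°) eclipsed 1.5; Cl(120°)/OCH3(120°) eclipsed 2.1; H(240°)/H(240°) eclipsed 0.9 → 4.5 kcal/mol.
C (eclipsed): Br(0°)/OCH3(0°) eclipsed 2.3; Cl(120°)/H(120°) eclipsed 1.3; H(240°)/H(240°) eclipsed 0.9 → 4.5 kcal/mol.
A has the lowest total (4.1 kcal/mol).

A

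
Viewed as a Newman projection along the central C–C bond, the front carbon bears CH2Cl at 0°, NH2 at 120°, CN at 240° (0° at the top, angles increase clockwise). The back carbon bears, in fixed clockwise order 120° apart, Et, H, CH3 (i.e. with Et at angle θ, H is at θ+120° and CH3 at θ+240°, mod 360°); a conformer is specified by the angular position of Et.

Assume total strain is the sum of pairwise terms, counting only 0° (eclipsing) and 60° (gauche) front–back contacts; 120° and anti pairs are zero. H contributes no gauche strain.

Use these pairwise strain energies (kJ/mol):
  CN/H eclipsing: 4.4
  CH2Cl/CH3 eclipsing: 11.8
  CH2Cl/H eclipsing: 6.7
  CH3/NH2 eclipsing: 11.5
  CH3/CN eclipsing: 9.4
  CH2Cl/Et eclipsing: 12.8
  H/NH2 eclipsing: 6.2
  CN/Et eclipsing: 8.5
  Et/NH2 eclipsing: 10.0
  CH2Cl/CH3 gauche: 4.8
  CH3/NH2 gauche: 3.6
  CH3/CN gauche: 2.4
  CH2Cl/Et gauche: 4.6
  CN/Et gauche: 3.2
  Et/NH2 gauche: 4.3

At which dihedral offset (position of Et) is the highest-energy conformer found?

0°

Et at 0° (eclipsed): CH2Cl–Et eclipsed, NH2–H eclipsed, CN–CH3 eclipsed; 12.8 + 6.2 + 9.4 = 28.4 kJ/mol.
Et at 60° (staggered): CH2Cl–Et gauche, CH2Cl–CH3 gauche, NH2–Et gauche, CN–CH3 gauche; 4.6 + 4.8 + 4.3 + 2.4 = 16.1 kJ/mol.
Et at 120° (eclipsed): CH2Cl–CH3 eclipsed, NH2–Et eclipsed, CN–H eclipsed; 11.8 + 10.0 + 4.4 = 26.2 kJ/mol.
Et at 180° (staggered): CH2Cl–CH3 gauche, NH2–Et gauche, NH2–CH3 gauche, CN–Et gauche; 4.8 + 4.3 + 3.6 + 3.2 = 15.9 kJ/mol.
Et at 240° (eclipsed): CH2Cl–H eclipsed, NH2–CH3 eclipsed, CN–Et eclipsed; 6.7 + 11.5 + 8.5 = 26.7 kJ/mol.
Et at 300° (staggered): CH2Cl–Et gauche, NH2–CH3 gauche, CN–Et gauche, CN–CH3 gauche; 4.6 + 3.6 + 3.2 + 2.4 = 13.8 kJ/mol.
The maximum (28.4 kJ/mol) occurs with Et at 0°.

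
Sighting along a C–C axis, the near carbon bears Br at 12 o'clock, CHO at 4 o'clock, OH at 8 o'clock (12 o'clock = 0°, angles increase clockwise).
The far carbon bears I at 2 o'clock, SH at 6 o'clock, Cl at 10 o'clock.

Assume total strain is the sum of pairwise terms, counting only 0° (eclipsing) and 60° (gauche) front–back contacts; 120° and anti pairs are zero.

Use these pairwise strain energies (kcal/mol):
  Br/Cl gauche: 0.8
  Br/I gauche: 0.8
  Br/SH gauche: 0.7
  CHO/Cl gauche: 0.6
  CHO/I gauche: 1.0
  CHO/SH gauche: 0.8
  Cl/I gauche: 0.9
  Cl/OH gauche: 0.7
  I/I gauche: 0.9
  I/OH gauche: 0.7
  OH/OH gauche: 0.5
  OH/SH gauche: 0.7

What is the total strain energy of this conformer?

4.8 kcal/mol

This conformer (staggered): Br–I gauche, Br–Cl gauche, CHO–I gauche, CHO–SH gauche, OH–SH gauche, OH–Cl gauche; 0.8 + 0.8 + 1.0 + 0.8 + 0.7 + 0.7 = 4.8 kcal/mol.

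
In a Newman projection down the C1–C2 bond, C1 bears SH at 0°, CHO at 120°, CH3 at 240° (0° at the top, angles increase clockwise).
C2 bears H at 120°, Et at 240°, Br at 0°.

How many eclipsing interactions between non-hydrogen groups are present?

Non-H eclipsing pairs: SH(0°)/Br(0°); CH3(240°)/Et(240°) — 2 interactions.

2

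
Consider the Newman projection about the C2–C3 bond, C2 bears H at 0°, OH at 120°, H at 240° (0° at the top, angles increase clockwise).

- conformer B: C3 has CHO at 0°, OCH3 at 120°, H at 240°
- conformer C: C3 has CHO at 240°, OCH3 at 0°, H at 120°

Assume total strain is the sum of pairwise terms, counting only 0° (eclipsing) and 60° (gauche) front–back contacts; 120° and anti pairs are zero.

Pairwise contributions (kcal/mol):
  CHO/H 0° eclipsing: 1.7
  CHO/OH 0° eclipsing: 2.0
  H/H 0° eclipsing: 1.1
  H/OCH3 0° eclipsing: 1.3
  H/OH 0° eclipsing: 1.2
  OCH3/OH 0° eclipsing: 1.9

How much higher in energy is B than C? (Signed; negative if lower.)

+0.5 kcal/mol

B is eclipsed. H at 0° is eclipsed with CHO at 0° (1.7); OH at 120° is eclipsed with OCH3 at 120° (1.9); H at 240° is eclipsed with H at 240° (1.1). Total 4.7 kcal/mol.
C is eclipsed. H at 0° is eclipsed with OCH3 at 0° (1.3); OH at 120° is eclipsed with H at 120° (1.2); H at 240° is eclipsed with CHO at 240° (1.7). Total 4.2 kcal/mol.
E(B) − E(C) = 4.7 − 4.2 = +0.5 kcal/mol.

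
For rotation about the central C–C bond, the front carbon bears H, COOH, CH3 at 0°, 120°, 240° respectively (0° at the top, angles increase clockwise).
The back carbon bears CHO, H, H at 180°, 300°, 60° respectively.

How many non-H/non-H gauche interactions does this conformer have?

Non-H gauche pairs: COOH(120°)/CHO(180°); CH3(240°)/CHO(180°) — 2 interactions.

2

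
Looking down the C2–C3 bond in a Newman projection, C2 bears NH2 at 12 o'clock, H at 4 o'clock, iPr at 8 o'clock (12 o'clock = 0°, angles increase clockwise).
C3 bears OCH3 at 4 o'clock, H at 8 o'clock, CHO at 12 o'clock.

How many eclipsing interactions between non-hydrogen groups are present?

1

Non-H eclipsing pairs: NH2(0°)/CHO(0°) — 1 interaction.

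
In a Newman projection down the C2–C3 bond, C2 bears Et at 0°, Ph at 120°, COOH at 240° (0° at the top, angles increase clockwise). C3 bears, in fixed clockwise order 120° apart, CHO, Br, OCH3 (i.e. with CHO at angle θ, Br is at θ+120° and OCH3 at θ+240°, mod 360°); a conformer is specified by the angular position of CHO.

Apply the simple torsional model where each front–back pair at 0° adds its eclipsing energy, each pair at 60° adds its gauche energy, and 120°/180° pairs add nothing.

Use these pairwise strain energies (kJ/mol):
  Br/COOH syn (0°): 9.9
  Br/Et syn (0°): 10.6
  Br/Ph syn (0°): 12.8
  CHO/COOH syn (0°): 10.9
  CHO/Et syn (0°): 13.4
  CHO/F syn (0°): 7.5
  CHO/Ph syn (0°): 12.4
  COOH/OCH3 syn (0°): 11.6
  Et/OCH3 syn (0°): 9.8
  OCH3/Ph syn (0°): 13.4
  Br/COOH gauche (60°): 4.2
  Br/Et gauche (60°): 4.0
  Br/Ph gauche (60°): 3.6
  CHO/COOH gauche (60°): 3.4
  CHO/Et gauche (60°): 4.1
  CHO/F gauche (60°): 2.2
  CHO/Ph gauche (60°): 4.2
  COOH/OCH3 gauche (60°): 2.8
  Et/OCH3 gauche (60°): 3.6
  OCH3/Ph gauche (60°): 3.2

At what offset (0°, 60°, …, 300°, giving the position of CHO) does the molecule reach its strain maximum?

0°

CHO at 0° is eclipsed. Et at 0° is eclipsed with CHO at 0° (13.4); Ph at 120° is eclipsed with Br at 120° (12.8); COOH at 240° is eclipsed with OCH3 at 240° (11.6). Total 37.8 kJ/mol.
CHO at 60° is staggered. Et at 0° is gauche with CHO at 60° (4.1); Et at 0° is gauche with OCH3 at 300° (3.6); Ph at 120° is gauche with CHO at 60° (4.2); Ph at 120° is gauche with Br at 180° (3.6); COOH at 240° is gauche with Br at 180° (4.2); COOH at 240° is gauche with OCH3 at 300° (2.8). Total 22.5 kJ/mol.
CHO at 120° is eclipsed. Et at 0° is eclipsed with OCH3 at 0° (9.8); Ph at 120° is eclipsed with CHO at 120° (12.4); COOH at 240° is eclipsed with Br at 240° (9.9). Total 32.1 kJ/mol.
CHO at 180° is staggered. Et at 0° is gauche with Br at 300° (4.0); Et at 0° is gauche with OCH3 at 60° (3.6); Ph at 120° is gauche with CHO at 180° (4.2); Ph at 120° is gauche with OCH3 at 60° (3.2); COOH at 240° is gauche with CHO at 180° (3.4); COOH at 240° is gauche with Br at 300° (4.2). Total 22.6 kJ/mol.
CHO at 240° is eclipsed. Et at 0° is eclipsed with Br at 0° (10.6); Ph at 120° is eclipsed with OCH3 at 120° (13.4); COOH at 240° is eclipsed with CHO at 240° (10.9). Total 34.9 kJ/mol.
CHO at 300° is staggered. Et at 0° is gauche with CHO at 300° (4.1); Et at 0° is gauche with Br at 60° (4.0); Ph at 120° is gauche with Br at 60° (3.6); Ph at 120° is gauche with OCH3 at 180° (3.2); COOH at 240° is gauche with CHO at 300° (3.4); COOH at 240° is gauche with OCH3 at 180° (2.8). Total 21.1 kJ/mol.
The maximum (37.8 kJ/mol) occurs with CHO at 0°.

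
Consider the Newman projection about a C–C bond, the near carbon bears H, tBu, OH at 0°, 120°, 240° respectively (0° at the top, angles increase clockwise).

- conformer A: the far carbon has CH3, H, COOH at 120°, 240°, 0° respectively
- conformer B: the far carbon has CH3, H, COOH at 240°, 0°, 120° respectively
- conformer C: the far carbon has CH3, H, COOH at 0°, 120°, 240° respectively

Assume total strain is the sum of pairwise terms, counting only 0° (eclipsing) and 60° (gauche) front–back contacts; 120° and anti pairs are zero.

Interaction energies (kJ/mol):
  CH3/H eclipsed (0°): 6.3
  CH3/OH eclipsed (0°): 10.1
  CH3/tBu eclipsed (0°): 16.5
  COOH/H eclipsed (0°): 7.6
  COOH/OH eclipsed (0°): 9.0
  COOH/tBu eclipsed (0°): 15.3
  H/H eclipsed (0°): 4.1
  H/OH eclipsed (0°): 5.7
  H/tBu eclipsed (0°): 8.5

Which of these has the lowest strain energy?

C

A is eclipsed. H at 0° is eclipsed with COOH at 0° (7.6); tBu at 120° is eclipsed with CH3 at 120° (16.5); OH at 240° is eclipsed with H at 240° (5.7). Total 29.8 kJ/mol.
B is eclipsed. H at 0° is eclipsed with H at 0° (4.1); tBu at 120° is eclipsed with COOH at 120° (15.3); OH at 240° is eclipsed with CH3 at 240° (10.1). Total 29.5 kJ/mol.
C is eclipsed. H at 0° is eclipsed with CH3 at 0° (6.3); tBu at 120° is eclipsed with H at 120° (8.5); OH at 240° is eclipsed with COOH at 240° (9.0). Total 23.8 kJ/mol.
C has the lowest total (23.8 kJ/mol).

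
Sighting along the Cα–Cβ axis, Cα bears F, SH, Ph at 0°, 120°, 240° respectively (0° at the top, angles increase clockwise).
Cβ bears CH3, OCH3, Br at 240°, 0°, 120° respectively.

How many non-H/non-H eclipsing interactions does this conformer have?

Non-H eclipsing pairs: F(0°)/OCH3(0°); SH(120°)/Br(120°); Ph(240°)/CH3(240°) — 3 interactions.

3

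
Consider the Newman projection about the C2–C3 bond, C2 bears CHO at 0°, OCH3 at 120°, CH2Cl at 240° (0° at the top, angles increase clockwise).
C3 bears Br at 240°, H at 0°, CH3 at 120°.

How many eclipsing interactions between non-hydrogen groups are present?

Non-H eclipsing pairs: OCH3(120°)/CH3(120°); CH2Cl(240°)/Br(240°) — 2 interactions.

2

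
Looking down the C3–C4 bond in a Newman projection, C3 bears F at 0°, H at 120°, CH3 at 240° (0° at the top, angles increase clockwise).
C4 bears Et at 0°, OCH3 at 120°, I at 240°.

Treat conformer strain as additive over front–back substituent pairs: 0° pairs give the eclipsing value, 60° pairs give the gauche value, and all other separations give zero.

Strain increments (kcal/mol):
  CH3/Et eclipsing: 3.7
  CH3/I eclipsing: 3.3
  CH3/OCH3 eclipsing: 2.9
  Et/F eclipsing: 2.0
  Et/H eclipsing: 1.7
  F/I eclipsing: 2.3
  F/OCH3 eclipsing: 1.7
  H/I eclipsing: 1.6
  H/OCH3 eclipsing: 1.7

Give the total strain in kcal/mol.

7.0 kcal/mol

This conformer (eclipsed): F(0°)/Et(0°) eclipsed 2.0; H(120°)/OCH3(120°) eclipsed 1.7; CH3(240°)/I(240°) eclipsed 3.3 → 7.0 kcal/mol.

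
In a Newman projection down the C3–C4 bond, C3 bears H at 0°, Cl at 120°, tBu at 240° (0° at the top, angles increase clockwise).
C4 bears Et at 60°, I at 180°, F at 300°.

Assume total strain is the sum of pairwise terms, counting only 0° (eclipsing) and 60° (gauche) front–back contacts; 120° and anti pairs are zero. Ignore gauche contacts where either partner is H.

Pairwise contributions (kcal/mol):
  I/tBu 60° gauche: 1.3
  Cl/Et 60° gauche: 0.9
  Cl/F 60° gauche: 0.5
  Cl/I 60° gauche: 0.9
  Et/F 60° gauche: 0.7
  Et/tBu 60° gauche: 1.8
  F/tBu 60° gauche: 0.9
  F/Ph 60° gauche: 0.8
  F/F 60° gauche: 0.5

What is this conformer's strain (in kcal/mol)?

This conformer (staggered): Cl(120°)/Et(60°) gauche 0.9; Cl(120°)/I(180°) gauche 0.9; tBu(240°)/I(180°) gauche 1.3; tBu(240°)/F(300°) gauche 0.9 → 4.0 kcal/mol.

4.0 kcal/mol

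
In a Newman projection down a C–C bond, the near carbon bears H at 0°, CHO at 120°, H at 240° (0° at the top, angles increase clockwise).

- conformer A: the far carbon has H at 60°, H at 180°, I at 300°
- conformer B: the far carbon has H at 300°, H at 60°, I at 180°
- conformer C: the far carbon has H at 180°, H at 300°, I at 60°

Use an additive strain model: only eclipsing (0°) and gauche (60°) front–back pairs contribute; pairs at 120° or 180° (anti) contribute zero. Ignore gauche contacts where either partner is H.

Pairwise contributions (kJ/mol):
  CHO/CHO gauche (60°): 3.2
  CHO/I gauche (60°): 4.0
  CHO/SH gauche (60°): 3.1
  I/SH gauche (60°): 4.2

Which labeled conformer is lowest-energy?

A (staggered): no non-H gauche contacts → 0.0 kJ/mol.
B (staggered): CHO–I gauche; 4.0 = 4.0 kJ/mol.
C (staggered): CHO–I gauche; 4.0 = 4.0 kJ/mol.
A has the lowest total (0.0 kJ/mol).

A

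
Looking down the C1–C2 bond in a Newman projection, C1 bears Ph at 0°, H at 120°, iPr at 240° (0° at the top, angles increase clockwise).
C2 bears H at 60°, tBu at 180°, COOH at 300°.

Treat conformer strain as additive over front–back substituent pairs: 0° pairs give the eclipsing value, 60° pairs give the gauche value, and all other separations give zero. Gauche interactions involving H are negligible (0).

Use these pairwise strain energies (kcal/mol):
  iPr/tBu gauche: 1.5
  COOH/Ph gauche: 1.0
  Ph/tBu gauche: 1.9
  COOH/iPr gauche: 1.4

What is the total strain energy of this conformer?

3.9 kcal/mol

This conformer (staggered): Ph(0°)/COOH(300°) gauche 1.0; iPr(240°)/tBu(180°) gauche 1.5; iPr(240°)/COOH(300°) gauche 1.4 → 3.9 kcal/mol.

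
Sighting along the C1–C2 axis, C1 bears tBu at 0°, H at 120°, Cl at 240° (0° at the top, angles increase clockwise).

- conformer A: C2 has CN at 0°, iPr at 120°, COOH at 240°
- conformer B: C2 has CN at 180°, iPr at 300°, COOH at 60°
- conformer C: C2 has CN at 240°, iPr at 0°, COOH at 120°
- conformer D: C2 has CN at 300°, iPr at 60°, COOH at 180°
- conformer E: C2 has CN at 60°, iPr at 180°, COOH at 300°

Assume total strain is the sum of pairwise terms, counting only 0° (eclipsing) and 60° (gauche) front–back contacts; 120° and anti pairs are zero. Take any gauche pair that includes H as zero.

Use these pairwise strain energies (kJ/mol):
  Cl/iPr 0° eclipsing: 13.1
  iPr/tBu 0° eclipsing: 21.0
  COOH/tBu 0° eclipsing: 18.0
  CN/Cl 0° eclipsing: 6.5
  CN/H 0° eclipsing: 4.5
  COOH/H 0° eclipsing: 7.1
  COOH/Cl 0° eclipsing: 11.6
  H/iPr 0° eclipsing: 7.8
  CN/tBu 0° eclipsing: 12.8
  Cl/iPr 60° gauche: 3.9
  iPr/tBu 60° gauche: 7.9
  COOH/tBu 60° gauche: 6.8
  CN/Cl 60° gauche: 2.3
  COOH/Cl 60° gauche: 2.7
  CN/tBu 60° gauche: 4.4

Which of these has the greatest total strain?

C

A (eclipsed): tBu(0°)/CN(0°) eclipsed 12.8; H(120°)/iPr(120°) eclipsed 7.8; Cl(240°)/COOH(240°) eclipsed 11.6 → 32.2 kJ/mol.
B (staggered): tBu(0°)/iPr(300°) gauche 7.9; tBu(0°)/COOH(60°) gauche 6.8; Cl(240°)/CN(180°) gauche 2.3; Cl(240°)/iPr(300°) gauche 3.9 → 20.9 kJ/mol.
C (eclipsed): tBu(0°)/iPr(0°) eclipsed 21.0; H(120°)/COOH(120°) eclipsed 7.1; Cl(240°)/CN(240°) eclipsed 6.5 → 34.6 kJ/mol.
D (staggered): tBu(0°)/CN(300°) gauche 4.4; tBu(0°)/iPr(60°) gauche 7.9; Cl(240°)/CN(300°) gauche 2.3; Cl(240°)/COOH(180°) gauche 2.7 → 17.3 kJ/mol.
E (staggered): tBu(0°)/CN(60°) gauche 4.4; tBu(0°)/COOH(300°) gauche 6.8; Cl(240°)/iPr(180°) gauche 3.9; Cl(240°)/COOH(300°) gauche 2.7 → 17.8 kJ/mol.
C has the highest total (34.6 kJ/mol).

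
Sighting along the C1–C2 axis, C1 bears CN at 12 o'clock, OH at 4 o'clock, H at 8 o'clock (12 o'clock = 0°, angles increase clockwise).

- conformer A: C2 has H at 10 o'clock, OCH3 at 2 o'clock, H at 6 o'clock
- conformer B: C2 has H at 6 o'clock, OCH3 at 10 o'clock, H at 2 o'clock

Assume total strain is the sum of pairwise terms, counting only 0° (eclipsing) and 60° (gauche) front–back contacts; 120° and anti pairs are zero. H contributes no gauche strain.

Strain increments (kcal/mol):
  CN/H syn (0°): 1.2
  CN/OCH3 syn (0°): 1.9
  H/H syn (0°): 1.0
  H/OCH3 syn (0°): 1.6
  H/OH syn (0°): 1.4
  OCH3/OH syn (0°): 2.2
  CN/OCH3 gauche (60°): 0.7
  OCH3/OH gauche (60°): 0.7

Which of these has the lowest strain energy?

B

A (staggered): CN(0°)/OCH3(60°) gauche 0.7; OH(120°)/OCH3(60°) gauche 0.7 → 1.4 kcal/mol.
B (staggered): CN(0°)/OCH3(300°) gauche 0.7 → 0.7 kcal/mol.
B has the lowest total (0.7 kcal/mol).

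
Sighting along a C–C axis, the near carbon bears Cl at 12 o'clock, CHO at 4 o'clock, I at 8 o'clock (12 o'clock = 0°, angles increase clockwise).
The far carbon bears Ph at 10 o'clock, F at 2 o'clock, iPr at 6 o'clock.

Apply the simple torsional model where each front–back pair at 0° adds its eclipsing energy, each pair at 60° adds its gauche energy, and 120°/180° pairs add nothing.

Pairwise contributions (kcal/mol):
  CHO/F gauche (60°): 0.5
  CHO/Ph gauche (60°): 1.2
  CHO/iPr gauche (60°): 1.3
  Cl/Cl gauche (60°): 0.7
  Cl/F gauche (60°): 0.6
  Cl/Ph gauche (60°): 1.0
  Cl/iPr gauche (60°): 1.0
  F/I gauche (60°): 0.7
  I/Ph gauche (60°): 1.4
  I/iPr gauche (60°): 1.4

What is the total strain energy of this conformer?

6.2 kcal/mol

This conformer (staggered): Cl(0°)/Ph(300°) gauche 1.0; Cl(0°)/F(60°) gauche 0.6; CHO(120°)/F(60°) gauche 0.5; CHO(120°)/iPr(180°) gauche 1.3; I(240°)/Ph(300°) gauche 1.4; I(240°)/iPr(180°) gauche 1.4 → 6.2 kcal/mol.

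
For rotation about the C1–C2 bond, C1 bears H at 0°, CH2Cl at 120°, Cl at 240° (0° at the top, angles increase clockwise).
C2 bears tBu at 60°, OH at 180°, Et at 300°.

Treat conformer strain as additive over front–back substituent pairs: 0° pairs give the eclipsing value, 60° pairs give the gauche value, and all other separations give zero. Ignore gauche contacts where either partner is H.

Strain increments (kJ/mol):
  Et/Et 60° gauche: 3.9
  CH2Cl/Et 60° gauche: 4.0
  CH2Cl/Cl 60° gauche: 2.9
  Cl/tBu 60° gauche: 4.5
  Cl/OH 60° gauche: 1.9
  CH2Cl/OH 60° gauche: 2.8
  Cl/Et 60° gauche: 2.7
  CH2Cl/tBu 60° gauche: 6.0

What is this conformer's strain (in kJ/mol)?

13.4 kJ/mol

This conformer (staggered): CH2Cl(120°)/tBu(60°) gauche 6.0; CH2Cl(120°)/OH(180°) gauche 2.8; Cl(240°)/OH(180°) gauche 1.9; Cl(240°)/Et(300°) gauche 2.7 → 13.4 kJ/mol.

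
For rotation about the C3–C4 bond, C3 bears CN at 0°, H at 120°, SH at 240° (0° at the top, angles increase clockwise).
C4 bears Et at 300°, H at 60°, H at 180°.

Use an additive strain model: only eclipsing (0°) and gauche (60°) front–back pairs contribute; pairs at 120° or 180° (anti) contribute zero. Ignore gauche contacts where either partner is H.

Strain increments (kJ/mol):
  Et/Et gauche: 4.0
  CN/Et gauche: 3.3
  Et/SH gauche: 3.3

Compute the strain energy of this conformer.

6.6 kJ/mol

This conformer (staggered): CN(0°)/Et(300°) gauche 3.3; SH(240°)/Et(300°) gauche 3.3 → 6.6 kJ/mol.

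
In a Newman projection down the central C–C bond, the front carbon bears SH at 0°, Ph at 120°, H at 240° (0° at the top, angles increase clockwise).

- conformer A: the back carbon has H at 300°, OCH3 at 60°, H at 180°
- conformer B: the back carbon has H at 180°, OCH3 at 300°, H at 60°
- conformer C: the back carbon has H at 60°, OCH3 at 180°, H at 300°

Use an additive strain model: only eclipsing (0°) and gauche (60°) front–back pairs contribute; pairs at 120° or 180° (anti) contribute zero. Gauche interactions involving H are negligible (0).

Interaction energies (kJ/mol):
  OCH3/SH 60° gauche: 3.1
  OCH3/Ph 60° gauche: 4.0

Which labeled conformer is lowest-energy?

A (staggered): SH–OCH3 gauche, Ph–OCH3 gauche; 3.1 + 4.0 = 7.1 kJ/mol.
B (staggered): SH–OCH3 gauche; 3.1 = 3.1 kJ/mol.
C (staggered): Ph–OCH3 gauche; 4.0 = 4.0 kJ/mol.
B has the lowest total (3.1 kJ/mol).

B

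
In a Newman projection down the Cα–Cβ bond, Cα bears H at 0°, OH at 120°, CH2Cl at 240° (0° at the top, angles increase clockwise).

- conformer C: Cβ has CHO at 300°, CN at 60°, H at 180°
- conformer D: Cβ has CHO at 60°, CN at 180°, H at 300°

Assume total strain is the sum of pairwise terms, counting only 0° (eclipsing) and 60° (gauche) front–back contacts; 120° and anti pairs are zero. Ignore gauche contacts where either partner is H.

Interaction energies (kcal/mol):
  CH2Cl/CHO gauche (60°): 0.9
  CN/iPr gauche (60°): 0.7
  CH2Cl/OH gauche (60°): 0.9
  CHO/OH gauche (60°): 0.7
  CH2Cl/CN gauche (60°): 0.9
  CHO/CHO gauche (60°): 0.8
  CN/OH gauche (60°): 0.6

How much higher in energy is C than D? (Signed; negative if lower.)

C (staggered): OH(120°)/CN(60°) gauche 0.6; CH2Cl(240°)/CHO(300°) gauche 0.9 → 1.5 kcal/mol.
D (staggered): OH(120°)/CHO(60°) gauche 0.7; OH(120°)/CN(180°) gauche 0.6; CH2Cl(240°)/CN(180°) gauche 0.9 → 2.2 kcal/mol.
E(C) − E(D) = 1.5 − 2.2 = -0.7 kcal/mol.

-0.7 kcal/mol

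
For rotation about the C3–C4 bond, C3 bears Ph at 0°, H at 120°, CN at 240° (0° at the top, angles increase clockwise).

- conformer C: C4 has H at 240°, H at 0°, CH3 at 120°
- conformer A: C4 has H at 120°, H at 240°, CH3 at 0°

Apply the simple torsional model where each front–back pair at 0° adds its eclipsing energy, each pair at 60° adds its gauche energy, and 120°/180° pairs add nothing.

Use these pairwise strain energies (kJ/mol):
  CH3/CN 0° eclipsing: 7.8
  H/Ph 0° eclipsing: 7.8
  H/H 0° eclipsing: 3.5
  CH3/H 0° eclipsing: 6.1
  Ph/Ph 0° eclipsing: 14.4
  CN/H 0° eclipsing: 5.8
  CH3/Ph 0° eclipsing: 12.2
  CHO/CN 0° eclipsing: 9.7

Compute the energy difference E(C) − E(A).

-1.8 kJ/mol

C is eclipsed. Ph at 0° is eclipsed with H at 0° (7.8); H at 120° is eclipsed with CH3 at 120° (6.1); CN at 240° is eclipsed with H at 240° (5.8). Total 19.7 kJ/mol.
A is eclipsed. Ph at 0° is eclipsed with CH3 at 0° (12.2); H at 120° is eclipsed with H at 120° (3.5); CN at 240° is eclipsed with H at 240° (5.8). Total 21.5 kJ/mol.
E(C) − E(A) = 19.7 − 21.5 = -1.8 kJ/mol.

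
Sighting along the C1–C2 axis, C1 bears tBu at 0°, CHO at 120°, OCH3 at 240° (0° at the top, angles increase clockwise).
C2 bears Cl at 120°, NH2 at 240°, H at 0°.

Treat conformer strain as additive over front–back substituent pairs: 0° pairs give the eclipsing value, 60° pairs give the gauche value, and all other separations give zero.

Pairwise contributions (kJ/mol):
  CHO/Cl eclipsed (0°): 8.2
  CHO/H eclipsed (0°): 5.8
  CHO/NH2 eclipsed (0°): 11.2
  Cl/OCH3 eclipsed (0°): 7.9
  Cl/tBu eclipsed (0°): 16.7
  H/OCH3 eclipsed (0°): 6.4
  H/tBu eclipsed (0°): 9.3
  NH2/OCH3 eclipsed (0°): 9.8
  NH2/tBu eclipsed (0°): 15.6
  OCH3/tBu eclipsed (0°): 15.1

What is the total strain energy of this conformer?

This conformer (eclipsed): tBu(0°)/H(0°) eclipsed 9.3; CHO(120°)/Cl(120°) eclipsed 8.2; OCH3(240°)/NH2(240°) eclipsed 9.8 → 27.3 kJ/mol.

27.3 kJ/mol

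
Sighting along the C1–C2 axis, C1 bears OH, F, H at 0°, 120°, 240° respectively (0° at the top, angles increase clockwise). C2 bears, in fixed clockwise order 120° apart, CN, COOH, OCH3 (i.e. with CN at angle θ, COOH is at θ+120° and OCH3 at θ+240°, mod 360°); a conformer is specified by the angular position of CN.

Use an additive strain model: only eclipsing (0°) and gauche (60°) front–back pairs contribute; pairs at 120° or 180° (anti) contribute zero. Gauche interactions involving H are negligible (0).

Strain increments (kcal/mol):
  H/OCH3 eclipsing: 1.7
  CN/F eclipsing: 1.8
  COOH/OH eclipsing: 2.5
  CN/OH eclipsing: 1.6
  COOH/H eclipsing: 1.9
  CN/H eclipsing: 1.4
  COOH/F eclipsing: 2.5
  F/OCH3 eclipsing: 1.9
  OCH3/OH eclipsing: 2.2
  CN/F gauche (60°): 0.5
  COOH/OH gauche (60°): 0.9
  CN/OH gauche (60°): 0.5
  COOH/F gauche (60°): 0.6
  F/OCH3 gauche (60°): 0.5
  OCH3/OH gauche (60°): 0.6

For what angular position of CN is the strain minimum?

CN at 0° is eclipsed. OH at 0° is eclipsed with CN at 0° (1.6); F at 120° is eclipsed with COOH at 120° (2.5); H at 240° is eclipsed with OCH3 at 240° (1.7). Total 5.8 kcal/mol.
CN at 60° is staggered. OH at 0° is gauche with CN at 60° (0.5); OH at 0° is gauche with OCH3 at 300° (0.6); F at 120° is gauche with CN at 60° (0.5); F at 120° is gauche with COOH at 180° (0.6). Total 2.2 kcal/mol.
CN at 120° is eclipsed. OH at 0° is eclipsed with OCH3 at 0° (2.2); F at 120° is eclipsed with CN at 120° (1.8); H at 240° is eclipsed with COOH at 240° (1.9). Total 5.9 kcal/mol.
CN at 180° is staggered. OH at 0° is gauche with COOH at 300° (0.9); OH at 0° is gauche with OCH3 at 60° (0.6); F at 120° is gauche with CN at 180° (0.5); F at 120° is gauche with OCH3 at 60° (0.5). Total 2.5 kcal/mol.
CN at 240° is eclipsed. OH at 0° is eclipsed with COOH at 0° (2.5); F at 120° is eclipsed with OCH3 at 120° (1.9); H at 240° is eclipsed with CN at 240° (1.4). Total 5.8 kcal/mol.
CN at 300° is staggered. OH at 0° is gauche with CN at 300° (0.5); OH at 0° is gauche with COOH at 60° (0.9); F at 120° is gauche with COOH at 60° (0.6); F at 120° is gauche with OCH3 at 180° (0.5). Total 2.5 kcal/mol.
The minimum (2.2 kcal/mol) occurs with CN at 60°.

60°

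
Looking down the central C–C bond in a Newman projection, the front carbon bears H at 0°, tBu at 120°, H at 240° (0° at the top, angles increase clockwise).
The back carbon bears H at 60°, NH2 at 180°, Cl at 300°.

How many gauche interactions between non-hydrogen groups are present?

Non-H gauche pairs: tBu(120°)/NH2(180°) — 1 interaction.

1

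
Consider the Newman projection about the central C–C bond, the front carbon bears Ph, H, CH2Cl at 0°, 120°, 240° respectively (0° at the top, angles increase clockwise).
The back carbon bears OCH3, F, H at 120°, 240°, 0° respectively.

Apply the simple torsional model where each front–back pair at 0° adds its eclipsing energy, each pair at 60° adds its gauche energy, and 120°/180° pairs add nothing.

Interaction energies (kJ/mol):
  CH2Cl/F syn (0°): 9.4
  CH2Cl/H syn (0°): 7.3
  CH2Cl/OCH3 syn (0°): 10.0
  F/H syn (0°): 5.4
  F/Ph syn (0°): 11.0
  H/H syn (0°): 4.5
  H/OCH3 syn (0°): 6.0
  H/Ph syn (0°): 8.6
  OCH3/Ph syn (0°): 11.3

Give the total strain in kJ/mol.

This conformer (eclipsed): Ph–H eclipsed, H–OCH3 eclipsed, CH2Cl–F eclipsed; 8.6 + 6.0 + 9.4 = 24.0 kJ/mol.

24.0 kJ/mol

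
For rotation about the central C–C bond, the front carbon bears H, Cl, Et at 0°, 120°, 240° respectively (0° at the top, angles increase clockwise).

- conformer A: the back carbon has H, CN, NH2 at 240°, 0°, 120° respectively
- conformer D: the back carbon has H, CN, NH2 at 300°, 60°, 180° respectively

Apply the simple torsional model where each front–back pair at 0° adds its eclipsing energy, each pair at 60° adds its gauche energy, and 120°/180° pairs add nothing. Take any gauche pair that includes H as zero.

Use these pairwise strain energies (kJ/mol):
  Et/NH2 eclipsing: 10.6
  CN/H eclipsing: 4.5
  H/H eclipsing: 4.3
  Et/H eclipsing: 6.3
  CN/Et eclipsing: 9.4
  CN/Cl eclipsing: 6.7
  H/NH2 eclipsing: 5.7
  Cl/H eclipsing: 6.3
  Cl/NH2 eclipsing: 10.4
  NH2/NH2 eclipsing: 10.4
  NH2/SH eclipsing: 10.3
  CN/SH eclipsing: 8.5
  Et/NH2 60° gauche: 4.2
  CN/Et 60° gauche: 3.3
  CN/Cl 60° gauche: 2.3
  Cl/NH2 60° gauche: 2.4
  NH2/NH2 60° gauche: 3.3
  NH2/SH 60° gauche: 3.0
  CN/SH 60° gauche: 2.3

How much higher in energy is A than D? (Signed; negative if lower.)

+12.3 kJ/mol

A (eclipsed): H(0°)/CN(0°) eclipsed 4.5; Cl(120°)/NH2(120°) eclipsed 10.4; Et(240°)/H(240°) eclipsed 6.3 → 21.2 kJ/mol.
D (staggered): Cl(120°)/CN(60°) gauche 2.3; Cl(120°)/NH2(180°) gauche 2.4; Et(240°)/NH2(180°) gauche 4.2 → 8.9 kJ/mol.
E(A) − E(D) = 21.2 − 8.9 = +12.3 kJ/mol.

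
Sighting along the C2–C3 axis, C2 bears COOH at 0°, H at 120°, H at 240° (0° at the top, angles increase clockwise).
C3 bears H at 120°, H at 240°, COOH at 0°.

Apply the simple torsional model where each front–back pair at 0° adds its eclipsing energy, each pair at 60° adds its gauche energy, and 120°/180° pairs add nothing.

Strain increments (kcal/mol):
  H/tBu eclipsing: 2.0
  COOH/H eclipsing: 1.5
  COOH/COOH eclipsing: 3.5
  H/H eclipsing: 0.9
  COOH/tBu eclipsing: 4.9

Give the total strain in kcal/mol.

5.3 kcal/mol

This conformer is eclipsed. COOH at 0° is eclipsed with COOH at 0° (3.5); H at 120° is eclipsed with H at 120° (0.9); H at 240° is eclipsed with H at 240° (0.9). Total 5.3 kcal/mol.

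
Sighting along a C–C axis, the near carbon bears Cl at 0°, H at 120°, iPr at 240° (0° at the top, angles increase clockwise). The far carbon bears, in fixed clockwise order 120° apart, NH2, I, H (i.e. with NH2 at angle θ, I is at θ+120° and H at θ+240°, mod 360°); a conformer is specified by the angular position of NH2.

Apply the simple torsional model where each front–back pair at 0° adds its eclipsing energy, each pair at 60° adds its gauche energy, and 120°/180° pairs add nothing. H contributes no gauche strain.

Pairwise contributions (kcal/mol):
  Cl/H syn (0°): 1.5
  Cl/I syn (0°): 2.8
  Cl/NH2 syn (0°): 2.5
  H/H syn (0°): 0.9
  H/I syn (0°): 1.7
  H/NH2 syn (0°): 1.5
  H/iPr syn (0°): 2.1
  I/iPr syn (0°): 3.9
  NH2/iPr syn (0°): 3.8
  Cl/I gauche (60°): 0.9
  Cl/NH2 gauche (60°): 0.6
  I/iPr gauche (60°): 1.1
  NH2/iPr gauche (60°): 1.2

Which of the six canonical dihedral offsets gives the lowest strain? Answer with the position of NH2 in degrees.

60°

NH2 at 0° is eclipsed. Cl at 0° is eclipsed with NH2 at 0° (2.5); H at 120° is eclipsed with I at 120° (1.7); iPr at 240° is eclipsed with H at 240° (2.1). Total 6.3 kcal/mol.
NH2 at 60° is staggered. Cl at 0° is gauche with NH2 at 60° (0.6); iPr at 240° is gauche with I at 180° (1.1). Total 1.7 kcal/mol.
NH2 at 120° is eclipsed. Cl at 0° is eclipsed with H at 0° (1.5); H at 120° is eclipsed with NH2 at 120° (1.5); iPr at 240° is eclipsed with I at 240° (3.9). Total 6.9 kcal/mol.
NH2 at 180° is staggered. Cl at 0° is gauche with I at 300° (0.9); iPr at 240° is gauche with NH2 at 180° (1.2); iPr at 240° is gauche with I at 300° (1.1). Total 3.2 kcal/mol.
NH2 at 240° is eclipsed. Cl at 0° is eclipsed with I at 0° (2.8); H at 120° is eclipsed with H at 120° (0.9); iPr at 240° is eclipsed with NH2 at 240° (3.8). Total 7.5 kcal/mol.
NH2 at 300° is staggered. Cl at 0° is gauche with NH2 at 300° (0.6); Cl at 0° is gauche with I at 60° (0.9); iPr at 240° is gauche with NH2 at 300° (1.2). Total 2.7 kcal/mol.
The minimum (1.7 kcal/mol) occurs with NH2 at 60°.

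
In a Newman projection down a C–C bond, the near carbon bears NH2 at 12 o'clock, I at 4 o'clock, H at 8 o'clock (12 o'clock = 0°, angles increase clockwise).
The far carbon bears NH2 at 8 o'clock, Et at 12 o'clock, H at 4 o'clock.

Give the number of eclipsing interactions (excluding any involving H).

1

Non-H eclipsing pairs: NH2(0°)/Et(0°) — 1 interaction.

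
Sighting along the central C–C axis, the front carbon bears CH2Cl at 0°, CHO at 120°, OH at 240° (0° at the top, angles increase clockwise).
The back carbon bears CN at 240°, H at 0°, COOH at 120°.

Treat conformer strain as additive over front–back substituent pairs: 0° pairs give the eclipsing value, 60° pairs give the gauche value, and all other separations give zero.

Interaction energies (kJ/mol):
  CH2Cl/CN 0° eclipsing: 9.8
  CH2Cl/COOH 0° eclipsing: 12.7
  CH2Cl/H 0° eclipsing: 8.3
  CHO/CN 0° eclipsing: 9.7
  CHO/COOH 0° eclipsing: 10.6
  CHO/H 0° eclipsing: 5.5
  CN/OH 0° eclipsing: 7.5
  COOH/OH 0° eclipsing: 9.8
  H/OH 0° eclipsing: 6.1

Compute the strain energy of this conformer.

26.4 kJ/mol

This conformer is eclipsed. CH2Cl at 0° is eclipsed with H at 0° (8.3); CHO at 120° is eclipsed with COOH at 120° (10.6); OH at 240° is eclipsed with CN at 240° (7.5). Total 26.4 kJ/mol.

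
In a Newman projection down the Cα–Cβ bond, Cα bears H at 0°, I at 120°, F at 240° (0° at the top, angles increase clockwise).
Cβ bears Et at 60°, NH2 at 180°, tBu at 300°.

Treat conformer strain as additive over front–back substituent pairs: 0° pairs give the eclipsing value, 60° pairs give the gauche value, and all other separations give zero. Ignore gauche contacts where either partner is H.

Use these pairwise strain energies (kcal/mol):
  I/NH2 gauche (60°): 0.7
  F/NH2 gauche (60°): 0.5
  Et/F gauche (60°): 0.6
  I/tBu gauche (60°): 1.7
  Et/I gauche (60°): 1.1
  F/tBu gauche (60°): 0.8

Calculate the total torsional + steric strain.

3.1 kcal/mol

This conformer (staggered): I–Et gauche, I–NH2 gauche, F–NH2 gauche, F–tBu gauche; 1.1 + 0.7 + 0.5 + 0.8 = 3.1 kcal/mol.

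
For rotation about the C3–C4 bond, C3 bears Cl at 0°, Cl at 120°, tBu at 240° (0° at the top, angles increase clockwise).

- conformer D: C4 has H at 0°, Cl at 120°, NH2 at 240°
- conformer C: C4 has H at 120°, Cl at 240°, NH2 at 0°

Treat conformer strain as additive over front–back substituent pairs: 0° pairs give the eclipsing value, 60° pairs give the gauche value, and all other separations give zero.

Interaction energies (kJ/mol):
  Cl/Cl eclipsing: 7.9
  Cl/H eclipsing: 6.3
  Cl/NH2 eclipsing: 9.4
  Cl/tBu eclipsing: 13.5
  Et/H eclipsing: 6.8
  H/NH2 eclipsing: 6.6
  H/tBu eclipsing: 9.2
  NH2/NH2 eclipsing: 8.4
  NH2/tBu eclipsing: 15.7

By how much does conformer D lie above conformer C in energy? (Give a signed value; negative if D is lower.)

+0.7 kJ/mol

D (eclipsed): Cl–H eclipsed, Cl–Cl eclipsed, tBu–NH2 eclipsed; 6.3 + 7.9 + 15.7 = 29.9 kJ/mol.
C (eclipsed): Cl–NH2 eclipsed, Cl–H eclipsed, tBu–Cl eclipsed; 9.4 + 6.3 + 13.5 = 29.2 kJ/mol.
E(D) − E(C) = 29.9 − 29.2 = +0.7 kJ/mol.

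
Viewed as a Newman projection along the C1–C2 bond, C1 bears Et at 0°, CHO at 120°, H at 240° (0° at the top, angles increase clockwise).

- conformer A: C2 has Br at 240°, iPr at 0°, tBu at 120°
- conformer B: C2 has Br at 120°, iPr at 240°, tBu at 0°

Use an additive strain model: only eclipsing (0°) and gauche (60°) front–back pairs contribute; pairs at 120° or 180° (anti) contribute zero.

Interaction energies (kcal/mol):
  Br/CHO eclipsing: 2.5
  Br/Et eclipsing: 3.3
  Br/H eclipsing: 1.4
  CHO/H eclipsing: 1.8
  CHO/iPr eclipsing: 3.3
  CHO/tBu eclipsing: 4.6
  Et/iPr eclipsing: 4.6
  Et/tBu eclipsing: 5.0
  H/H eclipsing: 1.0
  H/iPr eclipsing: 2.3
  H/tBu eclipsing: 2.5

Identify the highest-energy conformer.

A

A (eclipsed): Et(0°)/iPr(0°) eclipsed 4.6; CHO(120°)/tBu(120°) eclipsed 4.6; H(240°)/Br(240°) eclipsed 1.4 → 10.6 kcal/mol.
B (eclipsed): Et(0°)/tBu(0°) eclipsed 5.0; CHO(120°)/Br(120°) eclipsed 2.5; H(240°)/iPr(240°) eclipsed 2.3 → 9.8 kcal/mol.
A has the highest total (10.6 kcal/mol).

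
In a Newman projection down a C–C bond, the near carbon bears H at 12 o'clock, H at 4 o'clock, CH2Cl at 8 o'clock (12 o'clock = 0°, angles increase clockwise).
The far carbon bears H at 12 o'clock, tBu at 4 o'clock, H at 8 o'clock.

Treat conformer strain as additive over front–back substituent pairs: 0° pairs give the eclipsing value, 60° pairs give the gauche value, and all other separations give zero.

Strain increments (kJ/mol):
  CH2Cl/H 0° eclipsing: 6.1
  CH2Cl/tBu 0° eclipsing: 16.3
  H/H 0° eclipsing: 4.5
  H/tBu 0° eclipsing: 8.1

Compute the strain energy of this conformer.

This conformer (eclipsed): H(0°)/H(0°) eclipsed 4.5; H(120°)/tBu(120°) eclipsed 8.1; CH2Cl(240°)/H(240°) eclipsed 6.1 → 18.7 kJ/mol.

18.7 kJ/mol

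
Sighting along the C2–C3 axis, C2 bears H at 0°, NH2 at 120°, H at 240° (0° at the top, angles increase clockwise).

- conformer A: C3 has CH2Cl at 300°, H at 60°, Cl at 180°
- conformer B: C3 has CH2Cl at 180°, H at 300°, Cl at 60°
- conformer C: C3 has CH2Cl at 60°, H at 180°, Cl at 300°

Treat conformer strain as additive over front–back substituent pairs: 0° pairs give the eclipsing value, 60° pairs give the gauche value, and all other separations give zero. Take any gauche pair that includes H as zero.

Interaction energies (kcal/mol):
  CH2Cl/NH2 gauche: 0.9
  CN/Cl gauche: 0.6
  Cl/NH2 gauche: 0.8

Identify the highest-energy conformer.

B

A is staggered. NH2 at 120° is gauche with Cl at 180° (0.8). Total 0.8 kcal/mol.
B is staggered. NH2 at 120° is gauche with CH2Cl at 180° (0.9); NH2 at 120° is gauche with Cl at 60° (0.8). Total 1.7 kcal/mol.
C is staggered. NH2 at 120° is gauche with CH2Cl at 60° (0.9). Total 0.9 kcal/mol.
B has the highest total (1.7 kcal/mol).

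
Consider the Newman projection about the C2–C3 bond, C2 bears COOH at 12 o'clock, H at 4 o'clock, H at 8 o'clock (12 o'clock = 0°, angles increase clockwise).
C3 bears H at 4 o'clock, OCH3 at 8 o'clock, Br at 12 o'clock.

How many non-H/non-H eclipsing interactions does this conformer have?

1

Non-H eclipsing pairs: COOH(0°)/Br(0°) — 1 interaction.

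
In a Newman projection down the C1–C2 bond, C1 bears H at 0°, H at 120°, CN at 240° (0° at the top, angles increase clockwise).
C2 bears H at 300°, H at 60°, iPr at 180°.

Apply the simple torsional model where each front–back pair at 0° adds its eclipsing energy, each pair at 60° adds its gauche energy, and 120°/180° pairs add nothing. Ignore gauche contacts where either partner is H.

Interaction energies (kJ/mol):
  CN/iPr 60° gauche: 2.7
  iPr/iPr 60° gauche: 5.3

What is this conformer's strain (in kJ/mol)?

2.7 kJ/mol

This conformer is staggered. CN at 240° is gauche with iPr at 180° (2.7). Total 2.7 kJ/mol.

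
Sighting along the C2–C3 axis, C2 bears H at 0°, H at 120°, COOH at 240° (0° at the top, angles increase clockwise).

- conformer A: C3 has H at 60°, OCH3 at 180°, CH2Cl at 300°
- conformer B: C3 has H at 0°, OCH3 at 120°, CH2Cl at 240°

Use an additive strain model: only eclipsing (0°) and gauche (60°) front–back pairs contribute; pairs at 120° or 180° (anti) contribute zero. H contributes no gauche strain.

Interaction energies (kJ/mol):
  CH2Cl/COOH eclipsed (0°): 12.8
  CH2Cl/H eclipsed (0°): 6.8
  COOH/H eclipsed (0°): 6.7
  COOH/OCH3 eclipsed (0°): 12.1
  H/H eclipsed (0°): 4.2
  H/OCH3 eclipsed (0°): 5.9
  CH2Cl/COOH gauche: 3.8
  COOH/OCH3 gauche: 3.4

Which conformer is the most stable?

A (staggered): COOH–OCH3 gauche, COOH–CH2Cl gauche; 3.4 + 3.8 = 7.2 kJ/mol.
B (eclipsed): H–H eclipsed, H–OCH3 eclipsed, COOH–CH2Cl eclipsed; 4.2 + 5.9 + 12.8 = 22.9 kJ/mol.
A has the lowest total (7.2 kJ/mol).

A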